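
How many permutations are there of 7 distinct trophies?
7! = 5040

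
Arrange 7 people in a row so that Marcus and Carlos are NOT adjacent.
Total - adjacent = 7! - (7-1)!×2 = 5040 - 1440 = 3600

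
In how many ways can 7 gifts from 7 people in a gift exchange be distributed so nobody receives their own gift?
!7 = Σ_{j=0}^{7} (-1)^j·7!/j! = 5040 - 5040 + 2520 - 840 + 210 - 42 + 7 - 1 = 1854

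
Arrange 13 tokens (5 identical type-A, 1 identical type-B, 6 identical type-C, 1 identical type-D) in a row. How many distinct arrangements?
13! / (5! × 1! × 6! × 1!) = 72072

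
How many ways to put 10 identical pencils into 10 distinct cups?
C(10+10-1, 10-1) = C(19, 9) = 92378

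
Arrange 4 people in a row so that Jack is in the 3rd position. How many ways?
Fix one position: (4-1)! = 6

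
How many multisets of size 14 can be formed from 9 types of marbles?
C(14+9-1, 9-1) = C(22, 8) = 319770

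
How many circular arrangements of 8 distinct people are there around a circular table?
Circular: fix one position, arrange the rest. (8-1)! = 5040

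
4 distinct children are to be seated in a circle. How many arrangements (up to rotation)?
Circular: fix one position, arrange the rest. (4-1)! = 6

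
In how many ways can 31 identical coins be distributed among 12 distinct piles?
C(31+12-1, 12-1) = C(42, 11) = 4280561376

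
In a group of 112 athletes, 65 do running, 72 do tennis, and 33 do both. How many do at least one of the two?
|A∪B| = |A| + |B| - |A∩B| = 65 + 72 - 33 = 104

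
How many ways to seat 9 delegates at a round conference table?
Circular: fix one position, arrange the rest. (9-1)! = 40320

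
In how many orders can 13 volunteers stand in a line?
13! = 6227020800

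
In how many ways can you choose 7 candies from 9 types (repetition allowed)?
C(7+9-1, 9-1) = C(15, 8) = 6435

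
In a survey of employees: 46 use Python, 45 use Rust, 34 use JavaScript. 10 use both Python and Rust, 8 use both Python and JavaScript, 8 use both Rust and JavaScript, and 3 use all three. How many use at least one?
|A∪B∪C| = 46+45+34-10-8-8+3 = 102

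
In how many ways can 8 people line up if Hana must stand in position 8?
Fix one position: (8-1)! = 5040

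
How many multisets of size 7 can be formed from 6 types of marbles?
C(7+6-1, 6-1) = C(12, 5) = 792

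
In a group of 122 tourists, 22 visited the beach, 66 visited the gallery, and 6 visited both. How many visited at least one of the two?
|A∪B| = |A| + |B| - |A∩B| = 22 + 66 - 6 = 82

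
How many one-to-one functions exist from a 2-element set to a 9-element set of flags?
P(9,2) = 9!/(9-2)! = 72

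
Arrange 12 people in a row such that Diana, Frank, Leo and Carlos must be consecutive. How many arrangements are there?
Treat the 4 as one block: (12-4+1)! × 4! = 362880 × 24 = 8709120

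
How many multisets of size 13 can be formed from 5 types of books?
C(13+5-1, 5-1) = C(17, 4) = 2380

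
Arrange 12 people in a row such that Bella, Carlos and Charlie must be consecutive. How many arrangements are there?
Treat the 3 as one block: (12-3+1)! × 3! = 3628800 × 6 = 21772800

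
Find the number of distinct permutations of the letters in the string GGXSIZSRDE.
10! / (1! × 2! × 1! × 1! × 1! × 1! × 1! × 2!) = 907200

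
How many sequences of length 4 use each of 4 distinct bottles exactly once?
4! = 24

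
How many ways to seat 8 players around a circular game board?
Circular: fix one position, arrange the rest. (8-1)! = 5040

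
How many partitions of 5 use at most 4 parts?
By conjugation, equals partitions of 5 into parts ≤ 4. Let r_j(i) = number of partitions of i into parts ≤ j, for i = 0..5. r_1(i) = 1 for all i; r_j(i) = r_{j-1}(i) + r_j(i-j). Rows j = 2..4: ≤2: 1 1 2 2 3 3; ≤3: 1 1 2 3 4 5; ≤4: 1 1 2 3 5 6. r_4(5) = 6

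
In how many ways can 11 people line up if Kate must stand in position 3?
Fix one position: (11-1)! = 3628800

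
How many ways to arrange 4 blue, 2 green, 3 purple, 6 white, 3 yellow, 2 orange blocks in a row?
20! / (4! × 2! × 3! × 6! × 3! × 2!) = 977728752000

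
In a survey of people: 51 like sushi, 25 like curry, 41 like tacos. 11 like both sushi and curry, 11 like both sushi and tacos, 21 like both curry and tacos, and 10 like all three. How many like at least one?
|A∪B∪C| = 51+25+41-11-11-21+10 = 84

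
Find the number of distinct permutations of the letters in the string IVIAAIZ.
7! / (3! × 2! × 1! × 1!) = 420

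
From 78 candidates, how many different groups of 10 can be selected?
C(78,10) = 78!/(10!×68!) = 1258315963905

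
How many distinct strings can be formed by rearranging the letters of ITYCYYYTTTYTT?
13! / (5! × 6! × 1! × 1!) = 72072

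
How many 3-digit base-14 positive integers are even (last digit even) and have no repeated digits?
Last∈{0,2,4,6,8,10,12}. Last=0: 156. Last nonzero: 6×12×P(12,1) = 864. Total = 1020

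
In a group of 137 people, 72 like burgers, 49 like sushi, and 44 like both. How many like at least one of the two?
|A∪B| = |A| + |B| - |A∩B| = 72 + 49 - 44 = 77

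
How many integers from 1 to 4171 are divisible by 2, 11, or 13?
⌊4171/2⌋+⌊4171/11⌋+⌊4171/13⌋ - ⌊4171/22⌋-⌊4171/26⌋-⌊4171/143⌋ + ⌊4171/286⌋ = 2085+379+320 - 189-160-29 + 14 = 2420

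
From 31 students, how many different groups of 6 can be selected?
C(31,6) = 31!/(6!×25!) = 736281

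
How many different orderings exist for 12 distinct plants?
12! = 479001600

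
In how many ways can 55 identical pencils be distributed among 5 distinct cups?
C(55+5-1, 5-1) = C(59, 4) = 455126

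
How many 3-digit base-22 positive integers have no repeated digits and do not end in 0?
Last digit: 21 nonzero choices. First digit: 20 (nonzero, ≠last). Middle 1: P(20,1) = 20. Total = 8400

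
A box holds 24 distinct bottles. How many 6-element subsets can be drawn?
C(24,6) = 24!/(6!×18!) = 134596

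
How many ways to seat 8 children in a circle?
Circular: fix one position, arrange the rest. (8-1)! = 5040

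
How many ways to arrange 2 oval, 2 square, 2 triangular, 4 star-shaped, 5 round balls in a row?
15! / (2! × 2! × 2! × 4! × 5!) = 56756700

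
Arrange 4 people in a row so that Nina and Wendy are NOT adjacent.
Total - adjacent = 4! - (4-1)!×2 = 24 - 12 = 12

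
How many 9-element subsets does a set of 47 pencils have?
C(47,9) = 47!/(9!×38!) = 1362649145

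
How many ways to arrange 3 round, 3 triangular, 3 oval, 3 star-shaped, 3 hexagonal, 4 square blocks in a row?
19! / (3! × 3! × 3! × 3! × 3! × 4!) = 651819168000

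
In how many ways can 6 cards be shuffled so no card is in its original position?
!6 = Σ_{j=0}^{6} (-1)^j·6!/j! = 720 - 720 + 360 - 120 + 30 - 6 + 1 = 265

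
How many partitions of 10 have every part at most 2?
Let r_j(i) = number of partitions of i into parts ≤ j, for i = 0..10. r_1(i) = 1 for all i; r_j(i) = r_{j-1}(i) + r_j(i-j). Rows j = 2..2: ≤2: 1 1 2 2 3 3 4 4 5 5 6. r_2(10) = 6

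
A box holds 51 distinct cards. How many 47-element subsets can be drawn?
C(51,47) = 51!/(47!×4!) = 249900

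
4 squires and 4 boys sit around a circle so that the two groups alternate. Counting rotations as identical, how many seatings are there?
Fix one of the squires: (4-1)! ways for the remaining squires, × 4! ways for the boys = 6 × 24 = 144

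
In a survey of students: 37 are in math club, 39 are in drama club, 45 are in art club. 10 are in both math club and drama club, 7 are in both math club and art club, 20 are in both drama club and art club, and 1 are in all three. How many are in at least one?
|A∪B∪C| = 37+39+45-10-7-20+1 = 85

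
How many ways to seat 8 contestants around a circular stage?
Circular: fix one position, arrange the rest. (8-1)! = 5040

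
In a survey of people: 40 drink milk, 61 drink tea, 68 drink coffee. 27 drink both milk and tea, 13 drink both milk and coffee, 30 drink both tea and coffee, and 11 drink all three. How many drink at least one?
|A∪B∪C| = 40+61+68-27-13-30+11 = 110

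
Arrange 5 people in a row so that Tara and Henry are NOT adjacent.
Total - adjacent = 5! - (5-1)!×2 = 120 - 48 = 72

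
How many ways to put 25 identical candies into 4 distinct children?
C(25+4-1, 4-1) = C(28, 3) = 3276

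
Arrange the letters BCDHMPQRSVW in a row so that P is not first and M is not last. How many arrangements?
By inclusion-exclusion: 11! - 2×(11-1)! + (11-2)! = 39916800 - 7257600 + 362880 = 33022080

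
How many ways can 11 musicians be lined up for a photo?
11! = 39916800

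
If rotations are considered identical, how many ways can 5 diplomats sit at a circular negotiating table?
Circular: fix one position, arrange the rest. (5-1)! = 24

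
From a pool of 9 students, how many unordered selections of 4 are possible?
C(9,4) = 9!/(4!×5!) = 126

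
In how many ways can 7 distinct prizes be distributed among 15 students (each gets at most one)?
P(15,7) = 15!/(15-7)! = 32432400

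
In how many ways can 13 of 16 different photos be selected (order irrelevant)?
C(16,13) = 16!/(13!×3!) = 560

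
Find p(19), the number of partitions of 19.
Pentagonal recurrence p(n) = p(n-1) + p(n-2) - p(n-5) - p(n-7) + p(n-12) + p(n-15) - ... gives p(0..18) = 1, 1, 2, 3, 5, 7, 11, 15, 22, 30, 42, 56, 77, 101, 135, 176, 231, 297, 385. p(19) = p(18) + p(17) - p(14) - p(12) + p(7) + p(4) = 385 + 297 - 135 - 77 + 15 + 5 = 490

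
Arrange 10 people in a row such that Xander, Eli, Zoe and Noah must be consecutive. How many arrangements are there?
Treat the 4 as one block: (10-4+1)! × 4! = 5040 × 24 = 120960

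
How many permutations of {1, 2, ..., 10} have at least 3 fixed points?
Exactly j fixed points: C(10,j)·!(10-j); sum over j ≥ 3 (derangement numbers via !m = (m-1)·(!(m-1) + !(m-2)): !0..!7 = 1, 0, 1, 2, 9, 44, 265, 1854). Σ_{j=3}^{10} C(10,j)·!(10-j) = C(10,3)·!7 + C(10,4)·!6 + C(10,5)·!5 + C(10,6)·!4 + C(10,7)·!3 + C(10,8)·!2 + C(10,9)·!1 + C(10,10)·!0 = 120·1854 + 210·265 + 252·44 + 210·9 + 120·2 + 45·1 + 10·0 + 1·1 = 291394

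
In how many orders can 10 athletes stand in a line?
10! = 3628800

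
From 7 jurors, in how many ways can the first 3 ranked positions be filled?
P(7,3) = 7!/(7-3)! = 210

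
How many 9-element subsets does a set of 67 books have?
C(67,9) = 67!/(9!×58!) = 42757703560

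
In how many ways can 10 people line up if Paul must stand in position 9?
Fix one position: (10-1)! = 362880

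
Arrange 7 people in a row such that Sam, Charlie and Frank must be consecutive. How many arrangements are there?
Treat the 3 as one block: (7-3+1)! × 3! = 120 × 6 = 720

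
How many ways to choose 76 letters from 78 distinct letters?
C(78,76) = 78!/(76!×2!) = 3003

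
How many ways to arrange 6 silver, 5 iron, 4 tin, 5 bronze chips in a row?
20! / (6! × 5! × 4! × 5!) = 9777287520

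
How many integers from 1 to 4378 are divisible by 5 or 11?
⌊4378/5⌋ + ⌊4378/11⌋ - ⌊4378/55⌋ = 875 + 398 - 79 = 1194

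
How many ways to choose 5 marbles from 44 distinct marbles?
C(44,5) = 44!/(5!×39!) = 1086008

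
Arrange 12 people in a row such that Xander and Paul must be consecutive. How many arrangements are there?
Treat the 2 as one block: (12-2+1)! × 2! = 39916800 × 2 = 79833600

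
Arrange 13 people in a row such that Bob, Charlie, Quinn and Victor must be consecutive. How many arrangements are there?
Treat the 4 as one block: (13-4+1)! × 4! = 3628800 × 24 = 87091200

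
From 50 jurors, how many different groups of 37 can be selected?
C(50,37) = 50!/(37!×13!) = 354860518600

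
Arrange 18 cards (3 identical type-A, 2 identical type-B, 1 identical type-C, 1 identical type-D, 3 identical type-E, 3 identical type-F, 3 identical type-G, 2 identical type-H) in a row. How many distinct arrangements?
18! / (3! × 2! × 1! × 1! × 3! × 3! × 3! × 2!) = 1235025792000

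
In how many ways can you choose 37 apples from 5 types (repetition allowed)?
C(37+5-1, 5-1) = C(41, 4) = 101270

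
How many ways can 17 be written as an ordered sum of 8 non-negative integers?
C(17+8-1, 8-1) = C(24, 7) = 346104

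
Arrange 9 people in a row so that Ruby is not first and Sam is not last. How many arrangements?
By inclusion-exclusion: 9! - 2×(9-1)! + (9-2)! = 362880 - 80640 + 5040 = 287280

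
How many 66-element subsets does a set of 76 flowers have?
C(76,66) = 76!/(66!×10!) = 954526728530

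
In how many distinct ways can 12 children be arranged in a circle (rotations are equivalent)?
Circular: fix one position, arrange the rest. (12-1)! = 39916800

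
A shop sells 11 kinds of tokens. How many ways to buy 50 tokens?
C(50+11-1, 11-1) = C(60, 10) = 75394027566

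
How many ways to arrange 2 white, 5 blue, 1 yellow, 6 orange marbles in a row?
14! / (2! × 5! × 1! × 6!) = 504504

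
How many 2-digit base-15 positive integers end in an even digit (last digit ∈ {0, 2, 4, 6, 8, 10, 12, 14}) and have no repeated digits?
Last∈{0,2,4,6,8,10,12,14}. Last=0: 14. Last nonzero: 7×13×P(13,0) = 91. Total = 105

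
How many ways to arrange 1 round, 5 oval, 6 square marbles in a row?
12! / (1! × 5! × 6!) = 5544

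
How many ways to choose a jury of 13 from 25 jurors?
C(25,13) = 25!/(13!×12!) = 5200300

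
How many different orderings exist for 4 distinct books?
4! = 24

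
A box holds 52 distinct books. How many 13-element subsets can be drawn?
C(52,13) = 52!/(13!×39!) = 635013559600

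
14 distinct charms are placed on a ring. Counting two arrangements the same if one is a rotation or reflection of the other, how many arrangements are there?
(14-1)!/2 = 6227020800/2 = 3113510400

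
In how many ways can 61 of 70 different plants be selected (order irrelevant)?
C(70,61) = 70!/(61!×9!) = 65033528560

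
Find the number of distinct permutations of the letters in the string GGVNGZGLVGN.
11! / (2! × 1! × 1! × 5! × 2!) = 83160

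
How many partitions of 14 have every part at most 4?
Let r_j(i) = number of partitions of i into parts ≤ j, for i = 0..14. r_1(i) = 1 for all i; r_j(i) = r_{j-1}(i) + r_j(i-j). Rows j = 2..4: ≤2: 1 1 2 2 3 3 4 4 5 5 6 6 7 7 8; ≤3: 1 1 2 3 4 5 7 8 10 12 14 16 19 21 24; ≤4: 1 1 2 3 5 6 9 11 15 18 23 27 34 39 47. r_4(14) = 47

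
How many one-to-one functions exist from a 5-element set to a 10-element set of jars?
P(10,5) = 10!/(10-5)! = 30240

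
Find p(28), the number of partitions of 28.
Pentagonal recurrence p(n) = p(n-1) + p(n-2) - p(n-5) - p(n-7) + p(n-12) + p(n-15) - ... gives p(0..27) = 1, 1, 2, 3, 5, 7, 11, 15, 22, 30, 42, 56, 77, 101, 135, 176, 231, 297, 385, 490, 627, 792, 1002, 1255, 1575, 1958, 2436, 3010. p(28) = p(27) + p(26) - p(23) - p(21) + p(16) + p(13) - p(6) - p(2) = 3010 + 2436 - 1255 - 792 + 231 + 101 - 11 - 2 = 3718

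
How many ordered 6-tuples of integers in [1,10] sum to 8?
Coefficient of x^8 in (x + x² + ... + x^10)^6. By inclusion-exclusion on dice exceeding 10: Σ_j (-1)^j C(6,j)·C(8-1-10j, 5) = C(6,0)·C(7,5) = 1·21 = 21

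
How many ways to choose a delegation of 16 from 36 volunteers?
C(36,16) = 36!/(16!×20!) = 7307872110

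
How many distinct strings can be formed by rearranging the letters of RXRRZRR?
7! / (1! × 5! × 1!) = 42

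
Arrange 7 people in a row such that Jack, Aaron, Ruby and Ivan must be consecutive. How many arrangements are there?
Treat the 4 as one block: (7-4+1)! × 4! = 24 × 24 = 576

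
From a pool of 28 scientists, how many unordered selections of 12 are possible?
C(28,12) = 28!/(12!×16!) = 30421755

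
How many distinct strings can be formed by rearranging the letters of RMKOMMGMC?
9! / (1! × 1! × 4! × 1! × 1! × 1!) = 15120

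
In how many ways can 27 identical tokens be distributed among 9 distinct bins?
C(27+9-1, 9-1) = C(35, 8) = 23535820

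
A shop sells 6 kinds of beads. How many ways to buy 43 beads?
C(43+6-1, 6-1) = C(48, 5) = 1712304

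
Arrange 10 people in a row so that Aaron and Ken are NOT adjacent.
Total - adjacent = 10! - (10-1)!×2 = 3628800 - 725760 = 2903040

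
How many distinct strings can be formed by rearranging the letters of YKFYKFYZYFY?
11! / (3! × 2! × 5! × 1!) = 27720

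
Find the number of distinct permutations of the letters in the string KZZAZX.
6! / (1! × 1! × 1! × 3!) = 120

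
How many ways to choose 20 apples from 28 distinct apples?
C(28,20) = 28!/(20!×8!) = 3108105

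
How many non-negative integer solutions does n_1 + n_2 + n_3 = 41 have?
C(41+3-1, 3-1) = C(43, 2) = 903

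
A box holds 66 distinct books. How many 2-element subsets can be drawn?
C(66,2) = 66!/(2!×64!) = 2145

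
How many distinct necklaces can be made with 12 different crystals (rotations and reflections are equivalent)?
(12-1)!/2 = 39916800/2 = 19958400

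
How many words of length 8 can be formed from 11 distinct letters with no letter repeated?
P(11,8) = 11!/(11-8)! = 6652800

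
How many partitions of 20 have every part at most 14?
Let r_j(i) = number of partitions of i into parts ≤ j, for i = 0..20. r_1(i) = 1 for all i; r_j(i) = r_{j-1}(i) + r_j(i-j). Rows j = 2..14: ≤2: 1 1 2 2 3 3 4 4 5 5 6 6 7 7 8 8 9 9 10 10 11; ≤3: 1 1 2 3 4 5 7 8 10 12 14 16 19 21 24 27 30 33 37 40 44; ≤4: 1 1 2 3 5 6 9 11 15 18 23 27 34 39 47 54 64 72 84 94 108; ≤5: 1 1 2 3 5 7 10 13 18 23 30 37 47 57 70 84 101 119 141 164 192; ≤6: 1 1 2 3 5 7 11 14 20 26 35 44 58 71 90 110 136 163 199 235 282; ≤7: 1 1 2 3 5 7 11 15 21 28 38 49 65 82 105 131 164 201 248 300 364; ≤8: 1 1 2 3 5 7 11 15 22 29 40 52 70 89 116 146 186 230 288 352 434; ≤9: 1 1 2 3 5 7 11 15 22 30 41 54 73 94 123 157 201 252 318 393 488; ≤10: 1 1 2 3 5 7 11 15 22 30 42 55 75 97 128 164 212 267 340 423 530; ≤11: 1 1 2 3 5 7 11 15 22 30 42 56 76 99 131 169 219 278 355 445 560; ≤12: 1 1 2 3 5 7 11 15 22 30 42 56 77 100 133 172 224 285 366 460 582; ≤13: 1 1 2 3 5 7 11 15 22 30 42 56 77 101 134 174 227 290 373 471 597; ≤14: 1 1 2 3 5 7 11 15 22 30 42 56 77 101 135 175 229 293 378 478 608. r_14(20) = 608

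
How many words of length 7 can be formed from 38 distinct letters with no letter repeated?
P(38,7) = 38!/(38-7)! = 63606090240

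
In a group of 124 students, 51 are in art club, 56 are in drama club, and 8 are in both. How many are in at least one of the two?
|A∪B| = |A| + |B| - |A∩B| = 51 + 56 - 8 = 99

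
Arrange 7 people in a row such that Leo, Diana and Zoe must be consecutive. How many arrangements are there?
Treat the 3 as one block: (7-3+1)! × 3! = 120 × 6 = 720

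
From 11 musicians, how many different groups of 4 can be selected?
C(11,4) = 11!/(4!×7!) = 330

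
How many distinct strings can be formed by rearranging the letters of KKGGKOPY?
8! / (1! × 1! × 1! × 3! × 2!) = 3360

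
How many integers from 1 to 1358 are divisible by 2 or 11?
⌊1358/2⌋ + ⌊1358/11⌋ - ⌊1358/22⌋ = 679 + 123 - 61 = 741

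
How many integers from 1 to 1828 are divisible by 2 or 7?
⌊1828/2⌋ + ⌊1828/7⌋ - ⌊1828/14⌋ = 914 + 261 - 130 = 1045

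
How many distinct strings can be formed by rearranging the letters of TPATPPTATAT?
11! / (3! × 5! × 3!) = 9240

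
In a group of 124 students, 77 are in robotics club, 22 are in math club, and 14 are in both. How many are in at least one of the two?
|A∪B| = |A| + |B| - |A∩B| = 77 + 22 - 14 = 85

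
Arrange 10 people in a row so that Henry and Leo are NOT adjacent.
Total - adjacent = 10! - (10-1)!×2 = 3628800 - 725760 = 2903040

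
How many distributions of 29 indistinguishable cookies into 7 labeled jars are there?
C(29+7-1, 7-1) = C(35, 6) = 1623160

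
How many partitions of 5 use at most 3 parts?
By conjugation, equals partitions of 5 into parts ≤ 3. Let r_j(i) = number of partitions of i into parts ≤ j, for i = 0..5. r_1(i) = 1 for all i; r_j(i) = r_{j-1}(i) + r_j(i-j). Rows j = 2..3: ≤2: 1 1 2 2 3 3; ≤3: 1 1 2 3 4 5. r_3(5) = 5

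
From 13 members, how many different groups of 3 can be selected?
C(13,3) = 13!/(3!×10!) = 286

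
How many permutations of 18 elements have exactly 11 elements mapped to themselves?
Choose the 11 fixed points C(18,11) = 31824, derange the rest: !7 = Σ_{j=0}^{7} (-1)^j·7!/j! = 5040 - 5040 + 2520 - 840 + 210 - 42 + 7 - 1 = 1854. Product = 31824 × 1854 = 59001696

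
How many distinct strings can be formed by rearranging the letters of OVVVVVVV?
8! / (1! × 7!) = 8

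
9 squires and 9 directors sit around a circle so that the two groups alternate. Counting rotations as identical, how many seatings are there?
Fix one of the squires: (9-1)! ways for the remaining squires, × 9! ways for the directors = 40320 × 362880 = 14631321600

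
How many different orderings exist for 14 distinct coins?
14! = 87178291200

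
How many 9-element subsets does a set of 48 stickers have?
C(48,9) = 48!/(9!×39!) = 1677106640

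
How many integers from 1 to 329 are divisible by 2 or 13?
⌊329/2⌋ + ⌊329/13⌋ - ⌊329/26⌋ = 164 + 25 - 12 = 177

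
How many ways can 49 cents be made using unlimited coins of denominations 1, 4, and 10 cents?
Coefficient of x^49 in 1/(1-x^1) · 1/(1-x^4) · 1/(1-x^10). Case on j = number of 10-cent coins (j = 0..4); remainder r = 49 - 10j is made from {1,4} in ⌊r/4⌋+1 ways. r = 49, 39, 29, 19, 9 → 13 + 10 + 8 + 5 + 3 = 39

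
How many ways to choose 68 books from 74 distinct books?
C(74,68) = 74!/(68!×6!) = 185250786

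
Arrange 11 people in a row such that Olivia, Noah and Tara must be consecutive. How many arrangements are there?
Treat the 3 as one block: (11-3+1)! × 3! = 362880 × 6 = 2177280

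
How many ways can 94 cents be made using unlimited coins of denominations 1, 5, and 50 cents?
Coefficient of x^94 in 1/(1-x^1) · 1/(1-x^5) · 1/(1-x^50). Case on j = number of 50-cent coins (j = 0..1); remainder r = 94 - 50j is made from {1,5} in ⌊r/5⌋+1 ways. r = 94, 44 → 19 + 9 = 28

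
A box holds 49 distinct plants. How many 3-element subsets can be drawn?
C(49,3) = 49!/(3!×46!) = 18424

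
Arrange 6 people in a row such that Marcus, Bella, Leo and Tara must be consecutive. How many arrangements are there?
Treat the 4 as one block: (6-4+1)! × 4! = 6 × 24 = 144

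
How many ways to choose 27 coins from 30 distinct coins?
C(30,27) = 30!/(27!×3!) = 4060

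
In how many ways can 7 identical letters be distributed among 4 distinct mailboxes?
C(7+4-1, 4-1) = C(10, 3) = 120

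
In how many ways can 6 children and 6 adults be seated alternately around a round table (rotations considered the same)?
Fix one of the children: (6-1)! ways for the remaining children, × 6! ways for the adults = 120 × 720 = 86400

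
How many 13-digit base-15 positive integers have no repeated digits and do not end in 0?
Last digit: 14 nonzero choices. First digit: 13 (nonzero, ≠last). Middle 11: P(13,11) = 3113510400. Total = 566658892800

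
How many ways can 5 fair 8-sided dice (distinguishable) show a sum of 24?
Coefficient of x^24 in (x + x² + ... + x^8)^5. By inclusion-exclusion on dice exceeding 8: Σ_j (-1)^j C(5,j)·C(24-1-8j, 4) = C(5,0)·C(23,4) - C(5,1)·C(15,4) + C(5,2)·C(7,4) = 1·8855 - 5·1365 + 10·35 = 2380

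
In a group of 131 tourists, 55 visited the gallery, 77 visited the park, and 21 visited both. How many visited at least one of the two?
|A∪B| = |A| + |B| - |A∩B| = 55 + 77 - 21 = 111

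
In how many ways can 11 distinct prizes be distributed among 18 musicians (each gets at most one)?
P(18,11) = 18!/(18-11)! = 1270312243200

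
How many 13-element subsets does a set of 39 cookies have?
C(39,13) = 39!/(13!×26!) = 8122425444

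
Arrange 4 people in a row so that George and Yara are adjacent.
Treat as block: (4-1)! × 2! = 6 × 2 = 12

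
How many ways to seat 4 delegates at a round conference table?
Circular: fix one position, arrange the rest. (4-1)! = 6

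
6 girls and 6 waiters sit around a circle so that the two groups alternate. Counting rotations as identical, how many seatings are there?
Fix one of the girls: (6-1)! ways for the remaining girls, × 6! ways for the waiters = 120 × 720 = 86400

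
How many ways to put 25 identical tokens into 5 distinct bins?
C(25+5-1, 5-1) = C(29, 4) = 23751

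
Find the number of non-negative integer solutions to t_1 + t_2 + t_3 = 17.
C(17+3-1, 3-1) = C(19, 2) = 171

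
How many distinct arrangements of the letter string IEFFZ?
5! / (2! × 1! × 1! × 1!) = 60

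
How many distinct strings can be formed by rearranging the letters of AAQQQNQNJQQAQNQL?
16! / (1! × 3! × 8! × 1! × 3!) = 14414400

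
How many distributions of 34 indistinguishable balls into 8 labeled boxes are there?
C(34+8-1, 8-1) = C(41, 7) = 22481940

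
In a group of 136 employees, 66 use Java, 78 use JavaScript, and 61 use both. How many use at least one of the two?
|A∪B| = |A| + |B| - |A∩B| = 66 + 78 - 61 = 83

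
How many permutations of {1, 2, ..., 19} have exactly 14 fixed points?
Choose the 14 fixed points C(19,14) = 11628, derange the rest: !5 = Σ_{j=0}^{5} (-1)^j·5!/j! = 120 - 120 + 60 - 20 + 5 - 1 = 44. Product = 11628 × 44 = 511632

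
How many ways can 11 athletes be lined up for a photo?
11! = 39916800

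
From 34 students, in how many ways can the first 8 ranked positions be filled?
P(34,8) = 34!/(34-8)! = 732058145280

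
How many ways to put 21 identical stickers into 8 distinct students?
C(21+8-1, 8-1) = C(28, 7) = 1184040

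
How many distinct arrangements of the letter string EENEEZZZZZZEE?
13! / (1! × 6! × 6!) = 12012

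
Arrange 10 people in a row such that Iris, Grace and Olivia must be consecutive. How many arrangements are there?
Treat the 3 as one block: (10-3+1)! × 3! = 40320 × 6 = 241920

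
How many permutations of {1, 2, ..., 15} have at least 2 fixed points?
Exactly j fixed points: C(15,j)·!(15-j); sum over j ≥ 2 (derangement numbers via !m = (m-1)·(!(m-1) + !(m-2)): !0..!13 = 1, 0, 1, 2, 9, 44, 265, 1854, 14833, 133496, 1334961, 14684570, 176214841, 2290792932). Σ_{j=2}^{15} C(15,j)·!(15-j) = C(15,2)·!13 + C(15,3)·!12 + C(15,4)·!11 + C(15,5)·!10 + C(15,6)·!9 + C(15,7)·!8 + C(15,8)·!7 + C(15,9)·!6 + C(15,10)·!5 + C(15,11)·!4 + C(15,12)·!3 + C(15,13)·!2 + C(15,14)·!1 + C(15,15)·!0 = 105·2290792932 + 455·176214841 + 1365·14684570 + 3003·1334961 + 5005·133496 + 6435·14833 + 6435·1854 + 5005·265 + 3003·44 + 1365·9 + 455·2 + 105·1 + 15·0 + 1·1 = 345541336531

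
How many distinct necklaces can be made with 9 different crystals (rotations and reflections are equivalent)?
(9-1)!/2 = 40320/2 = 20160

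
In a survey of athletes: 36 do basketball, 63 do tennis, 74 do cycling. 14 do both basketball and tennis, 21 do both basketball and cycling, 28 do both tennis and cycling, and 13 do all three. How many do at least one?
|A∪B∪C| = 36+63+74-14-21-28+13 = 123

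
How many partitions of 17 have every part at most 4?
Let r_j(i) = number of partitions of i into parts ≤ j, for i = 0..17. r_1(i) = 1 for all i; r_j(i) = r_{j-1}(i) + r_j(i-j). Rows j = 2..4: ≤2: 1 1 2 2 3 3 4 4 5 5 6 6 7 7 8 8 9 9; ≤3: 1 1 2 3 4 5 7 8 10 12 14 16 19 21 24 27 30 33; ≤4: 1 1 2 3 5 6 9 11 15 18 23 27 34 39 47 54 64 72. r_4(17) = 72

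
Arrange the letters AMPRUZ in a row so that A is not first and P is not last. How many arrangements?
By inclusion-exclusion: 6! - 2×(6-1)! + (6-2)! = 720 - 240 + 24 = 504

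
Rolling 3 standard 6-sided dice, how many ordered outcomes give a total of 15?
Coefficient of x^15 in (x + x² + ... + x^6)^3. By inclusion-exclusion on dice exceeding 6: Σ_j (-1)^j C(3,j)·C(15-1-6j, 2) = C(3,0)·C(14,2) - C(3,1)·C(8,2) + C(3,2)·C(2,2) = 1·91 - 3·28 + 3·1 = 10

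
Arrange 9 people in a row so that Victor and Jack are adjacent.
Treat as block: (9-1)! × 2! = 40320 × 2 = 80640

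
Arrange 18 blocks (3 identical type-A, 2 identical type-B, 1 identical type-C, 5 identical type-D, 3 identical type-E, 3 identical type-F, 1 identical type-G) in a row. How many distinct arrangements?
18! / (3! × 2! × 1! × 5! × 3! × 3! × 1!) = 123502579200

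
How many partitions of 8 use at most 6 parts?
By conjugation, equals partitions of 8 into parts ≤ 6. Let r_j(i) = number of partitions of i into parts ≤ j, for i = 0..8. r_1(i) = 1 for all i; r_j(i) = r_{j-1}(i) + r_j(i-j). Rows j = 2..6: ≤2: 1 1 2 2 3 3 4 4 5; ≤3: 1 1 2 3 4 5 7 8 10; ≤4: 1 1 2 3 5 6 9 11 15; ≤5: 1 1 2 3 5 7 10 13 18; ≤6: 1 1 2 3 5 7 11 14 20. r_6(8) = 20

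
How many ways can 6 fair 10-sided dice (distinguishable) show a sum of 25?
Coefficient of x^25 in (x + x² + ... + x^10)^6. By inclusion-exclusion on dice exceeding 10: Σ_j (-1)^j C(6,j)·C(25-1-10j, 5) = C(6,0)·C(24,5) - C(6,1)·C(14,5) = 1·42504 - 6·2002 = 30492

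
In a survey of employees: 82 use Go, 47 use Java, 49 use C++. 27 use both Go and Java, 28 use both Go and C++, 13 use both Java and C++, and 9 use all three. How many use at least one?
|A∪B∪C| = 82+47+49-27-28-13+9 = 119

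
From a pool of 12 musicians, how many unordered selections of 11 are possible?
C(12,11) = 12!/(11!×1!) = 12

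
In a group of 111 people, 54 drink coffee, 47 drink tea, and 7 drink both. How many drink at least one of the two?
|A∪B| = |A| + |B| - |A∩B| = 54 + 47 - 7 = 94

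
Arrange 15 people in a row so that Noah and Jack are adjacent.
Treat as block: (15-1)! × 2! = 87178291200 × 2 = 174356582400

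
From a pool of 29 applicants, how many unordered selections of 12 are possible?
C(29,12) = 29!/(12!×17!) = 51895935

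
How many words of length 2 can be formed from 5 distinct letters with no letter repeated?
P(5,2) = 5!/(5-2)! = 20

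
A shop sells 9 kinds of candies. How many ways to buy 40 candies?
C(40+9-1, 9-1) = C(48, 8) = 377348994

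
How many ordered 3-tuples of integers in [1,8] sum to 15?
Coefficient of x^15 in (x + x² + ... + x^8)^3. By inclusion-exclusion on dice exceeding 8: Σ_j (-1)^j C(3,j)·C(15-1-8j, 2) = C(3,0)·C(14,2) - C(3,1)·C(6,2) = 1·91 - 3·15 = 46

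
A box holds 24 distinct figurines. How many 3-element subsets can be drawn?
C(24,3) = 24!/(3!×21!) = 2024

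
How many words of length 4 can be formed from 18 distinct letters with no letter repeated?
P(18,4) = 18!/(18-4)! = 73440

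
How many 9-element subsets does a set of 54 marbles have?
C(54,9) = 54!/(9!×45!) = 5317936260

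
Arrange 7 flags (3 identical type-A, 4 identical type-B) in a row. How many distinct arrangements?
7! / (3! × 4!) = 35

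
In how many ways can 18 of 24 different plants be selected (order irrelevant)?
C(24,18) = 24!/(18!×6!) = 134596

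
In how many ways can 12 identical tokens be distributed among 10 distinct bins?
C(12+10-1, 10-1) = C(21, 9) = 293930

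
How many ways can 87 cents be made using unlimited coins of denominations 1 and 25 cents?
Coefficient of x^87 in 1/(1-x^1) · 1/(1-x^25). Use j coins of 25 for j = 0..⌊87/25⌋ = 3, the rest in 1s: 3 + 1 = 4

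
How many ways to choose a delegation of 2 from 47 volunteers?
C(47,2) = 47!/(2!×45!) = 1081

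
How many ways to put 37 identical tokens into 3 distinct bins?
C(37+3-1, 3-1) = C(39, 2) = 741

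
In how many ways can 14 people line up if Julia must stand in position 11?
Fix one position: (14-1)! = 6227020800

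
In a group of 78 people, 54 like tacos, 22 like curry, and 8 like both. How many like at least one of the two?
|A∪B| = |A| + |B| - |A∩B| = 54 + 22 - 8 = 68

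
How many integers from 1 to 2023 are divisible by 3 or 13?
⌊2023/3⌋ + ⌊2023/13⌋ - ⌊2023/39⌋ = 674 + 155 - 51 = 778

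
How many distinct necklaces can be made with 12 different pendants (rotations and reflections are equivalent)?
(12-1)!/2 = 39916800/2 = 19958400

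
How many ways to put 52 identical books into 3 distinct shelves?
C(52+3-1, 3-1) = C(54, 2) = 1431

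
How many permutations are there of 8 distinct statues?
8! = 40320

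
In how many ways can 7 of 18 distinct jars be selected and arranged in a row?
P(18,7) = 18!/(18-7)! = 160392960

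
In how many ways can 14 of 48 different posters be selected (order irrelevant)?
C(48,14) = 48!/(14!×34!) = 482320623240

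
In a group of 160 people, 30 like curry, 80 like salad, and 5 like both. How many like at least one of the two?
|A∪B| = |A| + |B| - |A∩B| = 30 + 80 - 5 = 105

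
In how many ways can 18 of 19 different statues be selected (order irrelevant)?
C(19,18) = 19!/(18!×1!) = 19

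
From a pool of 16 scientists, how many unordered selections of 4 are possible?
C(16,4) = 16!/(4!×12!) = 1820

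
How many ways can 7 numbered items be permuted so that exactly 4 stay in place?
Choose the 4 fixed points C(7,4) = 35, derange the rest: !3 = Σ_{j=0}^{3} (-1)^j·3!/j! = 6 - 6 + 3 - 1 = 2. Product = 35 × 2 = 70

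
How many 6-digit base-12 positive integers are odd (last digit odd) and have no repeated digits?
Last∈{1,3,5,7,9,11}. Last=0: 0. Last nonzero: 6×10×P(10,4) = 302400. Total = 302400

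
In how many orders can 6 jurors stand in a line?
6! = 720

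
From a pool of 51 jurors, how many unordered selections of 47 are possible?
C(51,47) = 51!/(47!×4!) = 249900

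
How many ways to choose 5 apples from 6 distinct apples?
C(6,5) = 6!/(5!×1!) = 6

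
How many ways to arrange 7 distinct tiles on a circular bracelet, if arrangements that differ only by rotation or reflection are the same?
(7-1)!/2 = 720/2 = 360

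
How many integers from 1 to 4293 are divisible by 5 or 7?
⌊4293/5⌋ + ⌊4293/7⌋ - ⌊4293/35⌋ = 858 + 613 - 122 = 1349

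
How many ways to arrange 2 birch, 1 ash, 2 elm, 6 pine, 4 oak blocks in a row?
15! / (2! × 1! × 2! × 6! × 4!) = 18918900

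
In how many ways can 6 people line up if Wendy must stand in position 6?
Fix one position: (6-1)! = 120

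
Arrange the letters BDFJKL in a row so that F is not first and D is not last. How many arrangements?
By inclusion-exclusion: 6! - 2×(6-1)! + (6-2)! = 720 - 240 + 24 = 504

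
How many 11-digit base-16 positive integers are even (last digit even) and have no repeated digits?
Last∈{0,2,4,6,8,10,12,14}. Last=0: 10897286400. Last nonzero: 7×14×P(14,9) = 71195604480. Total = 82092890880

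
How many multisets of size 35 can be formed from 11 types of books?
C(35+11-1, 11-1) = C(45, 10) = 3190187286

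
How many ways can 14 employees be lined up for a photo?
14! = 87178291200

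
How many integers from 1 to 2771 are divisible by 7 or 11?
⌊2771/7⌋ + ⌊2771/11⌋ - ⌊2771/77⌋ = 395 + 251 - 35 = 611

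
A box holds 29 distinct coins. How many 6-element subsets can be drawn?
C(29,6) = 29!/(6!×23!) = 475020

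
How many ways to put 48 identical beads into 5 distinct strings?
C(48+5-1, 5-1) = C(52, 4) = 270725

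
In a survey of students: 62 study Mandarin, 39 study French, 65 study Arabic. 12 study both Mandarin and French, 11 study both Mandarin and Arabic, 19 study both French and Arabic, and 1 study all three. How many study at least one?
|A∪B∪C| = 62+39+65-12-11-19+1 = 125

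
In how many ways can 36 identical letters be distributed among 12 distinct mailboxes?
C(36+12-1, 12-1) = C(47, 11) = 17417133617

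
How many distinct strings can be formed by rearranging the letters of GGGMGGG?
7! / (6! × 1!) = 7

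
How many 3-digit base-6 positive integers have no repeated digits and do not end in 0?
Last digit: 5 nonzero choices. First digit: 4 (nonzero, ≠last). Middle 1: P(4,1) = 4. Total = 80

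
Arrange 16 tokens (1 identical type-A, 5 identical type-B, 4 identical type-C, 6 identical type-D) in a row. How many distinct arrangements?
16! / (1! × 5! × 4! × 6!) = 10090080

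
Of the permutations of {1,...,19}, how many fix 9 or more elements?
Exactly j fixed points: C(19,j)·!(19-j); sum over j ≥ 9 (derangement numbers via !m = (m-1)·(!(m-1) + !(m-2)): !0..!10 = 1, 0, 1, 2, 9, 44, 265, 1854, 14833, 133496, 1334961). Σ_{j=9}^{19} C(19,j)·!(19-j) = C(19,9)·!10 + C(19,10)·!9 + C(19,11)·!8 + C(19,12)·!7 + C(19,13)·!6 + C(19,14)·!5 + C(19,15)·!4 + C(19,16)·!3 + C(19,17)·!2 + C(19,18)·!1 + C(19,19)·!0 = 92378·1334961 + 92378·133496 + 75582·14833 + 50388·1854 + 27132·265 + 11628·44 + 3876·9 + 969·2 + 171·1 + 19·0 + 1·1 = 136875386510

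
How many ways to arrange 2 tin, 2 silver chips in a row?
4! / (2! × 2!) = 6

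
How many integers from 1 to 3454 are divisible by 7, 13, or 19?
⌊3454/7⌋+⌊3454/13⌋+⌊3454/19⌋ - ⌊3454/91⌋-⌊3454/133⌋-⌊3454/247⌋ + ⌊3454/1729⌋ = 493+265+181 - 37-25-13 + 1 = 865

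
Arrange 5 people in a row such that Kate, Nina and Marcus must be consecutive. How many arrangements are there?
Treat the 3 as one block: (5-3+1)! × 3! = 6 × 6 = 36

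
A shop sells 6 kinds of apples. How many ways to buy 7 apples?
C(7+6-1, 6-1) = C(12, 5) = 792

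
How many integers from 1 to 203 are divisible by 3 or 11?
⌊203/3⌋ + ⌊203/11⌋ - ⌊203/33⌋ = 67 + 18 - 6 = 79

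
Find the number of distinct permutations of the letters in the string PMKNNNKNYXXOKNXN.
16! / (1! × 1! × 1! × 3! × 6! × 3! × 1!) = 807206400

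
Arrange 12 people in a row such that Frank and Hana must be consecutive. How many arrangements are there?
Treat the 2 as one block: (12-2+1)! × 2! = 39916800 × 2 = 79833600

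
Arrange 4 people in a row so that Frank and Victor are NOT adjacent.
Total - adjacent = 4! - (4-1)!×2 = 24 - 12 = 12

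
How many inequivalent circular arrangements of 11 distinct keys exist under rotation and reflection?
(11-1)!/2 = 3628800/2 = 1814400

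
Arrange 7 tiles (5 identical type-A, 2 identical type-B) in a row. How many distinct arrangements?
7! / (5! × 2!) = 21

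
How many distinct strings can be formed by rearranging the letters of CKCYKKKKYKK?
11! / (2! × 7! × 2!) = 1980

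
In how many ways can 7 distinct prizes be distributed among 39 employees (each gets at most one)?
P(39,7) = 39!/(39-7)! = 77519922480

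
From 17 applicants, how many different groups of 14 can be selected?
C(17,14) = 17!/(14!×3!) = 680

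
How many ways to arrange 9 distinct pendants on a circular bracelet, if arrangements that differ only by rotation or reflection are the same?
(9-1)!/2 = 40320/2 = 20160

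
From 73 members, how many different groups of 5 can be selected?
C(73,5) = 73!/(5!×68!) = 15020334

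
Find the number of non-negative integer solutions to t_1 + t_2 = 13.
C(13+2-1, 2-1) = C(14, 1) = 14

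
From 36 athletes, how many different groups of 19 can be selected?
C(36,19) = 36!/(19!×17!) = 8597496600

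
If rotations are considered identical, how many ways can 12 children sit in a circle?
Circular: fix one position, arrange the rest. (12-1)! = 39916800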